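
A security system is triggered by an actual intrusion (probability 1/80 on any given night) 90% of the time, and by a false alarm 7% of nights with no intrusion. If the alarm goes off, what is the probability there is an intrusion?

Let D = the rare event, + = positive/flagged.
P(D) = 1/80
P(+|D) = 90/100 = 9/10
P(+|D') = 7/100
P(+) = P(+|D)P(D) + P(+|D')P(D')
     = \frac{9}{10} × \frac{1}{80} + \frac{7}{100} × \frac{79}{80}
     = \frac{643}{8000}
P(D|+) = P(+|D)P(D)/P(+) = \frac{90}{643}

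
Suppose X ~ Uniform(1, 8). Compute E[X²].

Using the identity E[X²] = Var(X) + (E[X])²:
E[X] = \frac{9}{2}
Var(X) = \frac{49}{12}
E[X²] = \frac{49}{12} + (\frac{9}{2})²
= \frac{73}{3}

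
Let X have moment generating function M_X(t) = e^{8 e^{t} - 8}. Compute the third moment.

To find E[X^3], compute M^(3)(0):
M^(1)(t) = 8 e^{t} e^{8 e^{t} - 8}
M^(2)(t) = 64 e^{2 t} e^{8 e^{t} - 8} + 8 e^{t} e^{8 e^{t} - 8}
M^(3)(t) = 512 e^{3 t} e^{8 e^{t} - 8} + 192 e^{2 t} e^{8 e^{t} - 8} + 8 e^{t} e^{8 e^{t} - 8}
M^(3)(0) = 712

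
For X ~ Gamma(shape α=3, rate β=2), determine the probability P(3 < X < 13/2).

P(3 < X < 13/2) = ∫_{3}^{13/2} f(x) dx
where f(x) = 4 x^{2} e^{- 2 x}
= \frac{-197 + 50 e^{7}}{2 e^{13}}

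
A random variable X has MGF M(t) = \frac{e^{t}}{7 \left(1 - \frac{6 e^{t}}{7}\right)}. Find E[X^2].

To find E[X^2], compute M^(2)(0):
M^(1)(t) = \frac{e^{t}}{7 \left(1 - \frac{6 e^{t}}{7}\right)} + \frac{6 e^{2 t}}{49 \left(1 - \frac{6 e^{t}}{7}\right)^{2}}
M^(2)(t) = \frac{e^{t}}{7 \left(1 - \frac{6 e^{t}}{7}\right)} + \frac{18 e^{2 t}}{49 \left(1 - \frac{6 e^{t}}{7}\right)^{2}} + \frac{72 e^{3 t}}{343 \left(1 - \frac{6 e^{t}}{7}\right)^{3}}
M^(2)(0) = 91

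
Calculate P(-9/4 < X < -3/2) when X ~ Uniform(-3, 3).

P(-9/4 < X < -3/2) = ∫_{-9/4}^{-3/2} f(x) dx
where f(x) = \frac{1}{6}
= \frac{1}{8}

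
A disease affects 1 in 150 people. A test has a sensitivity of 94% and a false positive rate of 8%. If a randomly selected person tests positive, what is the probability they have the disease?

Let D = the rare event, + = positive/flagged.
P(D) = 1/150
P(+|D) = 94/100 = 47/50
P(+|D') = 8/100 = 2/25
P(+) = P(+|D)P(D) + P(+|D')P(D')
     = \frac{47}{50} × \frac{1}{150} + \frac{2}{25} × \frac{149}{150}
     = \frac{643}{7500}
P(D|+) = P(+|D)P(D)/P(+) = \frac{47}{643}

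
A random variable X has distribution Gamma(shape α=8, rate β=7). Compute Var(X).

For X ~ Gamma(shape α=8, rate β=7):
Var(X) = \frac{8}{49}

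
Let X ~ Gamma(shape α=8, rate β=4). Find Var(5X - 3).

For X ~ Gamma(shape α=8, rate β=4):
Var(X) = \frac{1}{2}
Var(5X - 3) = (5)² × Var(X) = 25 × \frac{1}{2} = \frac{25}{2}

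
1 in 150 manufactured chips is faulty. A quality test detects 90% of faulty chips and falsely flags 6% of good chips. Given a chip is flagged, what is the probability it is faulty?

Let D = the rare event, + = positive/flagged.
P(D) = 1/150
P(+|D) = 90/100 = 9/10
P(+|D') = 6/100 = 3/50
P(+) = P(+|D)P(D) + P(+|D')P(D')
     = \frac{9}{10} × \frac{1}{150} + \frac{3}{50} × \frac{149}{150}
     = \frac{41}{625}
P(D|+) = P(+|D)P(D)/P(+) = \frac{15}{164}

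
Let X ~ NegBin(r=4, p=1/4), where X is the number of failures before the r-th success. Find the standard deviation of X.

For X ~ NegBin(r=4, p=1/4), where X is the number of failures before the r-th success:
Var(X) = 48
SD(X) = √(Var(X)) = √(48) = 4 \sqrt{3}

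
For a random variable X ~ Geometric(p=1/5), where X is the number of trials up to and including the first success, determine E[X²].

Using the identity E[X²] = Var(X) + (E[X])²:
E[X] = 5
Var(X) = 20
E[X²] = 20 + (5)²
= 45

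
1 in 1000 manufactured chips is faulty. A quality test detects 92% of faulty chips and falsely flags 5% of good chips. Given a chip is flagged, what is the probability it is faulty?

Let D = the rare event, + = positive/flagged.
P(D) = 1/1000
P(+|D) = 92/100 = 23/25
P(+|D') = 5/100 = 1/20
P(+) = P(+|D)P(D) + P(+|D')P(D')
     = \frac{23}{25} × \frac{1}{1000} + \frac{1}{20} × \frac{999}{1000}
     = \frac{5087}{100000}
P(D|+) = P(+|D)P(D)/P(+) = \frac{92}{5087}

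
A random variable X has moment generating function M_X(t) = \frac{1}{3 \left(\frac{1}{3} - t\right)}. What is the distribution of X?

The MGF M(t) = \frac{1}{3 \left(\frac{1}{3} - t\right)} is the standard form for the Exponential distribution.
Comparing with the known MGF formula identifies: Exponential(rate λ=1/3)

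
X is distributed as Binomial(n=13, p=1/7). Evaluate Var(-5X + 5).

For X ~ Binomial(n=13, p=1/7):
Var(X) = \frac{78}{49}
Var(-5X + 5) = (-5)² × Var(X) = 25 × \frac{78}{49} = \frac{1950}{49}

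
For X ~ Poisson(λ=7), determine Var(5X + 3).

For X ~ Poisson(λ=7):
Var(X) = 7
Var(5X + 3) = (5)² × Var(X) = 25 × 7 = 175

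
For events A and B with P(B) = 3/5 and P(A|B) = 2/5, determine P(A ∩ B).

By definition, P(A|B) = P(A ∩ B) / P(B)
So P(A ∩ B) = P(A|B) × P(B)
= 2/5 × 3/5
= 6/25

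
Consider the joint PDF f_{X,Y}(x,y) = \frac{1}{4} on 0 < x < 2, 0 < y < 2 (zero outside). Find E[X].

f_X(x) = ∫_0^2 \frac{1}{4} dy = \frac{1}{2}
E[X] = ∫_0^2 x × (\frac{1}{2}) dx = 1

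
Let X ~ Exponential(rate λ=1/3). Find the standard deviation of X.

For X ~ Exponential(rate λ=1/3):
Var(X) = 9
SD(X) = √(Var(X)) = √(9) = 3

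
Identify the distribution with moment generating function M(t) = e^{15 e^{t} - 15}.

The MGF M(t) = e^{15 e^{t} - 15} is the standard form for the Poisson distribution.
Comparing with the known MGF formula identifies: Poisson(λ=15)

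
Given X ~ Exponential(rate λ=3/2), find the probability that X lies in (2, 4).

P(2 < X < 4) = ∫_{2}^{4} f(x) dx
where f(x) = \frac{3 e^{- \frac{3 x}{2}}}{2}
= - \frac{1 - e^{3}}{e^{6}}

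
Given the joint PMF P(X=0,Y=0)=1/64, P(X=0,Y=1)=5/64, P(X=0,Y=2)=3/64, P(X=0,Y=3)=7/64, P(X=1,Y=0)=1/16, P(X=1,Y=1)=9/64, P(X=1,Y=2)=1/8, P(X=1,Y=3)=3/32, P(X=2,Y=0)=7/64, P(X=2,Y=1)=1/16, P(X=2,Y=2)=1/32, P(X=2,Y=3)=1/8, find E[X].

First find marginal of X:
P(X=0) = 1/4
P(X=1) = 27/64
P(X=2) = 21/64
E[X] = 0 × 1/4 + 1 × 27/64 + 2 × 21/64 = 69/64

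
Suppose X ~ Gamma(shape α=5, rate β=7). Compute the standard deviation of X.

For X ~ Gamma(shape α=5, rate β=7):
Var(X) = \frac{5}{49}
SD(X) = √(Var(X)) = √(\frac{5}{49}) = \frac{\sqrt{5}}{7}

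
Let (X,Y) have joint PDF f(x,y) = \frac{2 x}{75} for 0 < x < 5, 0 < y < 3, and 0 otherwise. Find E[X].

f_X(x) = ∫_0^3 \frac{2 x}{75} dy = \frac{2 x}{25}
E[X] = ∫_0^5 x × (\frac{2 x}{25}) dx = \frac{10}{3}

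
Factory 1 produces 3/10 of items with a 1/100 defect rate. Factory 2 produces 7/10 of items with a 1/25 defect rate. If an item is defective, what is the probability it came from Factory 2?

Using Bayes' theorem:
P(F1) = 3/10, P(D|F1) = 1/100
P(F2) = 7/10, P(D|F2) = 1/25
P(D) = P(D|F1)P(F1) + P(D|F2)P(F2)
     = \frac{31}{1000}
P(F2|D) = P(D|F2)P(F2) / P(D)
= \frac{28}{31}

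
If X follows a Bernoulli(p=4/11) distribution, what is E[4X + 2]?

For X ~ Bernoulli(p=4/11):
E[X] = \frac{4}{11}
E[4X + 2] = 4 × E[X] + 2 = \frac{38}{11}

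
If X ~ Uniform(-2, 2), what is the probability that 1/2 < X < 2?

P(1/2 < X < 2) = ∫_{1/2}^{2} f(x) dx
where f(x) = \frac{1}{4}
= \frac{3}{8}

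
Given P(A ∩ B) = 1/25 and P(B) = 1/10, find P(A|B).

P(A|B) = P(A ∩ B) / P(B)
= (1/25) / (1/10)
= 2/5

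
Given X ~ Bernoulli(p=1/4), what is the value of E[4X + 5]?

For X ~ Bernoulli(p=1/4):
E[X] = \frac{1}{4}
E[4X + 5] = 4 × E[X] + 5 = 6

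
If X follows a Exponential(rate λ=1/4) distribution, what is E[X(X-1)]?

E[X(X-1)] = E[X² - X] = E[X²] - E[X]
E[X] = 4
E[X²] = Var(X) + (E[X])² = 16 + (4)² = 32
E[X(X-1)] = 32 - 4 = 28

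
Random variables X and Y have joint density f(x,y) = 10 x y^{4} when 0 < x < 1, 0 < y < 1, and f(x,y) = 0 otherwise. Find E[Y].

E[Y] = ∫_0^1 ∫_0^1 y × f(x,y) dx dy
= \frac{5}{6}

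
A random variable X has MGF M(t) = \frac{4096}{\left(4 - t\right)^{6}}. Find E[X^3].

To find E[X^3], compute M^(3)(0):
M^(1)(t) = \frac{24576}{\left(4 - t\right)^{7}}
M^(2)(t) = \frac{172032}{\left(4 - t\right)^{8}}
M^(3)(t) = \frac{1376256}{\left(4 - t\right)^{9}}
M^(3)(0) = \frac{21}{4}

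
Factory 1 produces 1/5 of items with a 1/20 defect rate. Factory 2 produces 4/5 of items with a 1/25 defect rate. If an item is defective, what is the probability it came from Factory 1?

Using Bayes' theorem:
P(F1) = 1/5, P(D|F1) = 1/20
P(F2) = 4/5, P(D|F2) = 1/25
P(D) = P(D|F1)P(F1) + P(D|F2)P(F2)
     = \frac{21}{500}
P(F1|D) = P(D|F1)P(F1) / P(D)
= \frac{5}{21}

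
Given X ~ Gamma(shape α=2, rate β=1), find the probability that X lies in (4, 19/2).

P(4 < X < 19/2) = ∫_{4}^{19/2} f(x) dx
where f(x) = x e^{- x}
= - \frac{21}{2 e^{\frac{19}{2}}} + \frac{5}{e^{4}}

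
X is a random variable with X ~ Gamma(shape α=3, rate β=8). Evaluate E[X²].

Using the identity E[X²] = Var(X) + (E[X])²:
E[X] = \frac{3}{8}
Var(X) = \frac{3}{64}
E[X²] = \frac{3}{64} + (\frac{3}{8})²
= \frac{3}{16}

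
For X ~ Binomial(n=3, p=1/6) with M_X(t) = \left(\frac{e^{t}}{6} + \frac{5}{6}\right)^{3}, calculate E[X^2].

To find E[X^2], compute M^(2)(0):
M^(1)(t) = \frac{\left(\frac{e^{t}}{6} + \frac{5}{6}\right)^{2} e^{t}}{2}
M^(2)(t) = \frac{\left(\frac{e^{t}}{6} + \frac{5}{6}\right)^{2} e^{t}}{2} + \frac{\left(\frac{e^{t}}{6} + \frac{5}{6}\right) e^{2 t}}{6}
M^(2)(0) = \frac{2}{3}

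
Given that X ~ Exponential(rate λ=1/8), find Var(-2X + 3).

For X ~ Exponential(rate λ=1/8):
Var(X) = 64
Var(-2X + 3) = (-2)² × Var(X) = 4 × 64 = 256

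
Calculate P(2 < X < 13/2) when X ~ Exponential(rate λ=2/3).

P(2 < X < 13/2) = ∫_{2}^{13/2} f(x) dx
where f(x) = \frac{2 e^{- \frac{2 x}{3}}}{3}
= - \frac{1 - e^{3}}{e^{\frac{13}{3}}}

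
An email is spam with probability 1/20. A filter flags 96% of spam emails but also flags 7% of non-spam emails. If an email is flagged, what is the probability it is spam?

Let D = the rare event, + = positive/flagged.
P(D) = 1/20
P(+|D) = 96/100 = 24/25
P(+|D') = 7/100
P(+) = P(+|D)P(D) + P(+|D')P(D')
     = \frac{24}{25} × \frac{1}{20} + \frac{7}{100} × \frac{19}{20}
     = \frac{229}{2000}
P(D|+) = P(+|D)P(D)/P(+) = \frac{96}{229}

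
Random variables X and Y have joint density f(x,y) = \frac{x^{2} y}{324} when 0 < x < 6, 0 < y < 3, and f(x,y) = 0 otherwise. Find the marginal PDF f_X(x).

f_X(x) = ∫_0^3 f(x,y) dy
= ∫_0^3 \frac{x^{2} y}{324} dy
= \frac{x^{2}}{72} for 0 < x < 6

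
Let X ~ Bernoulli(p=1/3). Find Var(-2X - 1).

For X ~ Bernoulli(p=1/3):
Var(X) = \frac{2}{9}
Var(-2X - 1) = (-2)² × Var(X) = 4 × \frac{2}{9} = \frac{8}{9}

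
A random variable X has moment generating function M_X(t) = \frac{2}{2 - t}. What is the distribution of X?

The MGF M(t) = \frac{2}{2 - t} is the standard form for the Exponential distribution.
Comparing with the known MGF formula identifies: Exponential(rate λ=2)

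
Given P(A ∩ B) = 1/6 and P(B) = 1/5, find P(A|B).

P(A|B) = P(A ∩ B) / P(B)
= (1/6) / (1/5)
= 5/6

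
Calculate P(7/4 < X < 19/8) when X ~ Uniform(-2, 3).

P(7/4 < X < 19/8) = ∫_{7/4}^{19/8} f(x) dx
where f(x) = \frac{1}{5}
= \frac{1}{8}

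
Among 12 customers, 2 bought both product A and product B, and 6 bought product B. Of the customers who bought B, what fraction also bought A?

P(A ∩ B) = 2/12 = 1/6
P(B) = 6/12 = 1/2
P(A|B) = P(A ∩ B) / P(B) = (1/6) / (1/2) = 1/3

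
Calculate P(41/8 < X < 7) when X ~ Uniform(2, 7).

P(41/8 < X < 7) = ∫_{41/8}^{7} f(x) dx
where f(x) = \frac{1}{5}
= \frac{3}{8}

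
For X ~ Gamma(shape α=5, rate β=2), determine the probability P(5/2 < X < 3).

P(5/2 < X < 3) = ∫_{5/2}^{3} f(x) dx
where f(x) = \frac{4 x^{4} e^{- 2 x}}{3}
= \frac{-920 + 523 e}{8 e^{6}}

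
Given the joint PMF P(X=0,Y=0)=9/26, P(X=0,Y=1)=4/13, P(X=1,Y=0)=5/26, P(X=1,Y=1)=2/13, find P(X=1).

P(X=1) = P(X=1,Y=0) + P(X=1,Y=1)
= 5/26 + 2/13
= 9/26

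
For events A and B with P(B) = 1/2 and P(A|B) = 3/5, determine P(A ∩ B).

By definition, P(A|B) = P(A ∩ B) / P(B)
So P(A ∩ B) = P(A|B) × P(B)
= 3/5 × 1/2
= 3/10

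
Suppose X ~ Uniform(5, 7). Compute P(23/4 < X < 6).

P(23/4 < X < 6) = ∫_{23/4}^{6} f(x) dx
where f(x) = \frac{1}{2}
= \frac{1}{8}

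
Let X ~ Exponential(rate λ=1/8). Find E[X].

For X ~ Exponential(rate λ=1/8), the expected value is:
E[X] = 8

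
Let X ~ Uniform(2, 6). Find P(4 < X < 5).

P(4 < X < 5) = ∫_{4}^{5} f(x) dx
where f(x) = \frac{1}{4}
= \frac{1}{4}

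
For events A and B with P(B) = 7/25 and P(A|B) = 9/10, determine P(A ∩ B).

By definition, P(A|B) = P(A ∩ B) / P(B)
So P(A ∩ B) = P(A|B) × P(B)
= 9/10 × 7/25
= 63/250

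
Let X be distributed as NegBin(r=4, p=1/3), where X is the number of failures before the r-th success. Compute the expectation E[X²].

Using the identity E[X²] = Var(X) + (E[X])²:
E[X] = 8
Var(X) = 24
E[X²] = 24 + (8)²
= 88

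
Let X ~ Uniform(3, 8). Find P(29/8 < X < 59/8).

P(29/8 < X < 59/8) = ∫_{29/8}^{59/8} f(x) dx
where f(x) = \frac{1}{5}
= \frac{3}{4}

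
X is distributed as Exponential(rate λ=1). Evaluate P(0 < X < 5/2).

P(0 < X < 5/2) = ∫_{0}^{5/2} f(x) dx
where f(x) = e^{- x}
= 1 - e^{- \frac{5}{2}}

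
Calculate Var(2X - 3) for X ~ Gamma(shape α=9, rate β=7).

For X ~ Gamma(shape α=9, rate β=7):
Var(X) = \frac{9}{49}
Var(2X - 3) = (2)² × Var(X) = 4 × \frac{9}{49} = \frac{36}{49}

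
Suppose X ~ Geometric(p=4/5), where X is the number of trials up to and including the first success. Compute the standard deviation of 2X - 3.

For X ~ Geometric(p=4/5), where X is the number of trials up to and including the first success:
Var(X) = \frac{5}{16}
SD(X) = √(Var(X)) = √(\frac{5}{16}) = \frac{\sqrt{5}}{4}
SD(2X - 3) = |2| × SD(X) = 2 × \frac{\sqrt{5}}{4} = \frac{\sqrt{5}}{2}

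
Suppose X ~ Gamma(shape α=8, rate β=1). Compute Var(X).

For X ~ Gamma(shape α=8, rate β=1):
Var(X) = 8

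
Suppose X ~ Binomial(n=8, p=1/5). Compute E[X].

For X ~ Binomial(n=8, p=1/5), the expected value is:
E[X] = \frac{8}{5}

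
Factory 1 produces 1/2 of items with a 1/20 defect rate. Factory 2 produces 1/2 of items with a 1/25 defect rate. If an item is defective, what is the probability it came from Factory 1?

Using Bayes' theorem:
P(F1) = 1/2, P(D|F1) = 1/20
P(F2) = 1/2, P(D|F2) = 1/25
P(D) = P(D|F1)P(F1) + P(D|F2)P(F2)
     = \frac{9}{200}
P(F1|D) = P(D|F1)P(F1) / P(D)
= \frac{5}{9}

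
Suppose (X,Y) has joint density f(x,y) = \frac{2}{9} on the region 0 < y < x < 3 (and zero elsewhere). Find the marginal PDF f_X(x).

f_X(x) = ∫_0^x \frac{2}{9} dy = \frac{2 x}{9}
for 0 < x < 3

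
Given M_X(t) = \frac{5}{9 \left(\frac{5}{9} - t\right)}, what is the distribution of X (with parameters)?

The MGF M(t) = \frac{5}{9 \left(\frac{5}{9} - t\right)} is the standard form for the Exponential distribution.
Comparing with the known MGF formula identifies: Exponential(rate λ=5/9)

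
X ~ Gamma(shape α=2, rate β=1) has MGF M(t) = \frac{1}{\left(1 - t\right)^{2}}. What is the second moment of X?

To find E[X^2], compute M^(2)(0):
M^(1)(t) = \frac{2}{\left(1 - t\right)^{3}}
M^(2)(t) = \frac{6}{\left(1 - t\right)^{4}}
M^(2)(0) = 6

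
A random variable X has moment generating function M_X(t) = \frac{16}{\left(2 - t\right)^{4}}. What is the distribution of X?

The MGF M(t) = \frac{16}{\left(2 - t\right)^{4}} is the standard form for the Gamma distribution.
Comparing with the known MGF formula identifies: Gamma(shape α=4, rate β=2)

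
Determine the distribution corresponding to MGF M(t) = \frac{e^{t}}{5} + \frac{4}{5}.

The MGF M(t) = \frac{e^{t}}{5} + \frac{4}{5} is the standard form for the Bernoulli distribution.
Comparing with the known MGF formula identifies: Bernoulli(p=1/5)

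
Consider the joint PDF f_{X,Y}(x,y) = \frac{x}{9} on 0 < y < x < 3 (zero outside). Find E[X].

f_X(x) = ∫_0^x \frac{x}{9} dy = \frac{x^{2}}{9}
E[X] = ∫_0^3 x × (\frac{x^{2}}{9}) dx = \frac{9}{4}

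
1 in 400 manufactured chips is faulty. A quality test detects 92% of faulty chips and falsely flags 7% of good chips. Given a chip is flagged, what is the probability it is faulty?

Let D = the rare event, + = positive/flagged.
P(D) = 1/400
P(+|D) = 92/100 = 23/25
P(+|D') = 7/100
P(+) = P(+|D)P(D) + P(+|D')P(D')
     = \frac{23}{25} × \frac{1}{400} + \frac{7}{100} × \frac{399}{400}
     = \frac{577}{8000}
P(D|+) = P(+|D)P(D)/P(+) = \frac{92}{2885}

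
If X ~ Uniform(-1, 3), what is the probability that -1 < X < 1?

P(-1 < X < 1) = ∫_{-1}^{1} f(x) dx
where f(x) = \frac{1}{4}
= \frac{1}{2}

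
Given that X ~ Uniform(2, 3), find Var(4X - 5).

For X ~ Uniform(2, 3):
Var(X) = \frac{1}{12}
Var(4X - 5) = (4)² × Var(X) = 16 × \frac{1}{12} = \frac{4}{3}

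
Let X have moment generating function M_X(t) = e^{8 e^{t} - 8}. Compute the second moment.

To find E[X^2], compute M^(2)(0):
M^(1)(t) = 8 e^{t} e^{8 e^{t} - 8}
M^(2)(t) = 64 e^{2 t} e^{8 e^{t} - 8} + 8 e^{t} e^{8 e^{t} - 8}
M^(2)(0) = 72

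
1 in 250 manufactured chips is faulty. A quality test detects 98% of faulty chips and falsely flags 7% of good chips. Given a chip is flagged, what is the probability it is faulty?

Let D = the rare event, + = positive/flagged.
P(D) = 1/250
P(+|D) = 98/100 = 49/50
P(+|D') = 7/100
P(+) = P(+|D)P(D) + P(+|D')P(D')
     = \frac{49}{50} × \frac{1}{250} + \frac{7}{100} × \frac{249}{250}
     = \frac{1841}{25000}
P(D|+) = P(+|D)P(D)/P(+) = \frac{14}{263}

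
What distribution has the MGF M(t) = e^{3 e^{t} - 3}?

The MGF M(t) = e^{3 e^{t} - 3} is the standard form for the Poisson distribution.
Comparing with the known MGF formula identifies: Poisson(λ=3)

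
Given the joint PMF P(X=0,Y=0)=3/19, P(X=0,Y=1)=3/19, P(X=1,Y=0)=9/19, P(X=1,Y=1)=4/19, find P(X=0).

P(X=0) = P(X=0,Y=0) + P(X=0,Y=1)
= 3/19 + 3/19
= 6/19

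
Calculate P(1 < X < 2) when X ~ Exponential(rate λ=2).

P(1 < X < 2) = ∫_{1}^{2} f(x) dx
where f(x) = 2 e^{- 2 x}
= - \frac{1 - e^{2}}{e^{4}}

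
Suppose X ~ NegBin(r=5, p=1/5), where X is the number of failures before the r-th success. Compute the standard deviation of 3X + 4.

For X ~ NegBin(r=5, p=1/5), where X is the number of failures before the r-th success:
Var(X) = 100
SD(X) = √(Var(X)) = √(100) = 10
SD(3X + 4) = |3| × SD(X) = 3 × 10 = 30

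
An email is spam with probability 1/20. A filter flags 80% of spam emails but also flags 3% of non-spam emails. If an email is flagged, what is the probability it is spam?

Let D = the rare event, + = positive/flagged.
P(D) = 1/20
P(+|D) = 80/100 = 4/5
P(+|D') = 3/100
P(+) = P(+|D)P(D) + P(+|D')P(D')
     = \frac{4}{5} × \frac{1}{20} + \frac{3}{100} × \frac{19}{20}
     = \frac{137}{2000}
P(D|+) = P(+|D)P(D)/P(+) = \frac{80}{137}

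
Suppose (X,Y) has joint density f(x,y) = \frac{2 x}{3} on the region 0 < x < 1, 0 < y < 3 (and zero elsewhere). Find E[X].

f_X(x) = ∫_0^3 \frac{2 x}{3} dy = 2 x
E[X] = ∫_0^1 x × (2 x) dx = \frac{2}{3}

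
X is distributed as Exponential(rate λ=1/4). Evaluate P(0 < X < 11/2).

P(0 < X < 11/2) = ∫_{0}^{11/2} f(x) dx
where f(x) = \frac{e^{- \frac{x}{4}}}{4}
= 1 - e^{- \frac{11}{8}}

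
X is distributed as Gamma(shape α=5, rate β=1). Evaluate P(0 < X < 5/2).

P(0 < X < 5/2) = ∫_{0}^{5/2} f(x) dx
where f(x) = \frac{x^{4} e^{- x}}{24}
= 1 - \frac{4169}{384 e^{\frac{5}{2}}}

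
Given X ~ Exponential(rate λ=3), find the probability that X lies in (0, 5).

P(0 < X < 5) = ∫_{0}^{5} f(x) dx
where f(x) = 3 e^{- 3 x}
= 1 - e^{-15}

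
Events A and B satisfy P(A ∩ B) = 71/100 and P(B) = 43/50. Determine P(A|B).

P(A|B) = P(A ∩ B) / P(B)
= (71/100) / (43/50)
= 71/86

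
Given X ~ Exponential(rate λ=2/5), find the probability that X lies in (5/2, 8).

P(5/2 < X < 8) = ∫_{5/2}^{8} f(x) dx
where f(x) = \frac{2 e^{- \frac{2 x}{5}}}{5}
= - \frac{1}{e^{\frac{16}{5}}} + e^{-1}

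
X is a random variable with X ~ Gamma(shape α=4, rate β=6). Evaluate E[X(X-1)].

E[X(X-1)] = E[X² - X] = E[X²] - E[X]
E[X] = \frac{2}{3}
E[X²] = Var(X) + (E[X])² = \frac{1}{9} + (\frac{2}{3})² = \frac{5}{9}
E[X(X-1)] = \frac{5}{9} - \frac{2}{3} = - \frac{1}{9}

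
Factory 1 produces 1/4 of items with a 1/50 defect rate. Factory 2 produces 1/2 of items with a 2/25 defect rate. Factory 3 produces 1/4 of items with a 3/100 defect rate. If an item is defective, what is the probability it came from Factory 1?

Using Bayes' theorem:
P(F1) = 1/4, P(D|F1) = 1/50
P(F2) = 1/2, P(D|F2) = 2/25
P(F3) = 1/4, P(D|F3) = 3/100
P(D) = P(D|F1)P(F1) + P(D|F2)P(F2) + P(D|F3)P(F3)
     = \frac{21}{400}
P(F1|D) = P(D|F1)P(F1) / P(D)
= \frac{2}{21}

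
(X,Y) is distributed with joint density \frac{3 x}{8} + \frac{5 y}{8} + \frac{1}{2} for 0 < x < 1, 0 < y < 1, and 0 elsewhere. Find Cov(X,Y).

E[XY] = ∫∫ xy × f(x,y) dx dy = \frac{7}{24}
E[X] = \frac{17}{32}
E[Y] = \frac{53}{96}
Cov(X,Y) = E[XY] - E[X]E[Y] = - \frac{5}{3072}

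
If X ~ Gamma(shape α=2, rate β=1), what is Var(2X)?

For X ~ Gamma(shape α=2, rate β=1):
Var(X) = 2
Var(2X) = (2)² × Var(X) = 4 × 2 = 8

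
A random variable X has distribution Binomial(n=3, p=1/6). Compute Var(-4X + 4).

For X ~ Binomial(n=3, p=1/6):
Var(X) = \frac{5}{12}
Var(-4X + 4) = (-4)² × Var(X) = 16 × \frac{5}{12} = \frac{20}{3}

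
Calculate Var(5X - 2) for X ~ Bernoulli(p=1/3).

For X ~ Bernoulli(p=1/3):
Var(X) = \frac{2}{9}
Var(5X - 2) = (5)² × Var(X) = 25 × \frac{2}{9} = \frac{50}{9}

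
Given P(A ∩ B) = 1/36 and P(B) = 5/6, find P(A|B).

P(A|B) = P(A ∩ B) / P(B)
= (1/36) / (5/6)
= 1/30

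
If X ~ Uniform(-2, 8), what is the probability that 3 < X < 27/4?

P(3 < X < 27/4) = ∫_{3}^{27/4} f(x) dx
where f(x) = \frac{1}{10}
= \frac{3}{8}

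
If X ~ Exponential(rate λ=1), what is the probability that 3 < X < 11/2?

P(3 < X < 11/2) = ∫_{3}^{11/2} f(x) dx
where f(x) = e^{- x}
= - \frac{1}{e^{\frac{11}{2}}} + e^{-3}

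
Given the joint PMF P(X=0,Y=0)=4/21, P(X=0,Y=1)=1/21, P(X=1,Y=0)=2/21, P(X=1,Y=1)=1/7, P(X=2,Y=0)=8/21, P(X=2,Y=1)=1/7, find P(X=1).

P(X=1) = P(X=1,Y=0) + P(X=1,Y=1)
= 2/21 + 1/7
= 5/21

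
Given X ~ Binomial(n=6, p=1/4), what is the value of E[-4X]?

For X ~ Binomial(n=6, p=1/4):
E[X] = \frac{3}{2}
E[-4X] = -4 × E[X] + 0 = -6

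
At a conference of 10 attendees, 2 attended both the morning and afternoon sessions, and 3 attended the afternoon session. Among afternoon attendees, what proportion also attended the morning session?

P(A ∩ B) = 2/10 = 1/5
P(B) = 3/10
P(A|B) = P(A ∩ B) / P(B) = (1/5) / (3/10) = 2/3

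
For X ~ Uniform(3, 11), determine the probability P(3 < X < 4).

P(3 < X < 4) = ∫_{3}^{4} f(x) dx
where f(x) = \frac{1}{8}
= \frac{1}{8}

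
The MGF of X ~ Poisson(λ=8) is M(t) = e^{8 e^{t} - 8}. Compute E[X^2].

To find E[X^2], compute M^(2)(0):
M^(1)(t) = 8 e^{t} e^{8 e^{t} - 8}
M^(2)(t) = 64 e^{2 t} e^{8 e^{t} - 8} + 8 e^{t} e^{8 e^{t} - 8}
M^(2)(0) = 72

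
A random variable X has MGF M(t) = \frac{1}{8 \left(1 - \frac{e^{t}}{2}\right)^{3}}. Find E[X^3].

To find E[X^3], compute M^(3)(0):
M^(1)(t) = \frac{3 e^{t}}{16 \left(1 - \frac{e^{t}}{2}\right)^{4}}
M^(2)(t) = \frac{3 e^{t}}{16 \left(1 - \frac{e^{t}}{2}\right)^{4}} + \frac{3 e^{2 t}}{8 \left(1 - \frac{e^{t}}{2}\right)^{5}}
M^(3)(t) = \frac{3 e^{t}}{16 \left(1 - \frac{e^{t}}{2}\right)^{4}} + \frac{9 e^{2 t}}{8 \left(1 - \frac{e^{t}}{2}\right)^{5}} + \frac{15 e^{3 t}}{16 \left(1 - \frac{e^{t}}{2}\right)^{6}}
M^(3)(0) = 99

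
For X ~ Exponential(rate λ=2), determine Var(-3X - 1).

For X ~ Exponential(rate λ=2):
Var(X) = \frac{1}{4}
Var(-3X - 1) = (-3)² × Var(X) = 9 × \frac{1}{4} = \frac{9}{4}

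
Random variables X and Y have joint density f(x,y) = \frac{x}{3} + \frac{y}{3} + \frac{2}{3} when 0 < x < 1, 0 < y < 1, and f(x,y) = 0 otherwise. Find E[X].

E[X] = ∫_0^1 ∫_0^1 x × f(x,y) dy dx
= ∫_0^1 ∫_0^1 x × (\frac{x}{3} + \frac{y}{3} + \frac{2}{3}) dy dx
= \frac{19}{36}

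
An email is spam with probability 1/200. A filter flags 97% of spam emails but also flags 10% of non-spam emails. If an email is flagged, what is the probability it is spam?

Let D = the rare event, + = positive/flagged.
P(D) = 1/200
P(+|D) = 97/100
P(+|D') = 10/100 = 1/10
P(+) = P(+|D)P(D) + P(+|D')P(D')
     = \frac{97}{100} × \frac{1}{200} + \frac{1}{10} × \frac{199}{200}
     = \frac{2087}{20000}
P(D|+) = P(+|D)P(D)/P(+) = \frac{97}{2087}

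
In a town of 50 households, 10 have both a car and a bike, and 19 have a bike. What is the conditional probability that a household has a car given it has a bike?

P(A ∩ B) = 10/50 = 1/5
P(B) = 19/50
P(A|B) = P(A ∩ B) / P(B) = (1/5) / (19/50) = 10/19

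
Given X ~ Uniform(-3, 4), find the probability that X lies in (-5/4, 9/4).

P(-5/4 < X < 9/4) = ∫_{-5/4}^{9/4} f(x) dx
where f(x) = \frac{1}{7}
= \frac{1}{2}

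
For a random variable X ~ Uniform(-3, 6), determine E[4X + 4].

For X ~ Uniform(-3, 6):
E[X] = \frac{3}{2}
E[4X + 4] = 4 × E[X] + 4 = 10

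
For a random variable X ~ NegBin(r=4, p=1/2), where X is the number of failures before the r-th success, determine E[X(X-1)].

E[X(X-1)] = E[X² - X] = E[X²] - E[X]
E[X] = 4
E[X²] = Var(X) + (E[X])² = 8 + (4)² = 24
E[X(X-1)] = 24 - 4 = 20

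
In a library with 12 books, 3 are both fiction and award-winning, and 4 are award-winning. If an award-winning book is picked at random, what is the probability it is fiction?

P(A ∩ B) = 3/12 = 1/4
P(B) = 4/12 = 1/3
P(A|B) = P(A ∩ B) / P(B) = (1/4) / (1/3) = 3/4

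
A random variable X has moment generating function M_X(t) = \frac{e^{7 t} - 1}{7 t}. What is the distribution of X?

The MGF M(t) = \frac{e^{7 t} - 1}{7 t} is the standard form for the Uniform distribution.
Comparing with the known MGF formula identifies: Uniform(0, 7)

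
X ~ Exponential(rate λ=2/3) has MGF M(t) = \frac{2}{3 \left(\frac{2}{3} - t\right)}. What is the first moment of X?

To find E[X], compute M^(1)(0):
M^(1)(t) = \frac{2}{3 \left(\frac{2}{3} - t\right)^{2}}
M^(1)(0) = \frac{3}{2}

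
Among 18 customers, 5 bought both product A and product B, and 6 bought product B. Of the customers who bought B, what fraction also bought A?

P(A ∩ B) = 5/18
P(B) = 6/18 = 1/3
P(A|B) = P(A ∩ B) / P(B) = (5/18) / (1/3) = 5/6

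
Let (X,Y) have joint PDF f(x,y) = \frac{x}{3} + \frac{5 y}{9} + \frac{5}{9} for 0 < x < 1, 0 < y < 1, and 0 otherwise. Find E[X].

E[X] = ∫_0^1 ∫_0^1 x × f(x,y) dy dx
= ∫_0^1 ∫_0^1 x × (\frac{x}{3} + \frac{5 y}{9} + \frac{5}{9}) dy dx
= \frac{19}{36}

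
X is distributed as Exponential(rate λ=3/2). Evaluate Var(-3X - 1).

For X ~ Exponential(rate λ=3/2):
Var(X) = \frac{4}{9}
Var(-3X - 1) = (-3)² × Var(X) = 9 × \frac{4}{9} = 4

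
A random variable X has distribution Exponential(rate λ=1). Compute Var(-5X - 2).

For X ~ Exponential(rate λ=1):
Var(X) = 1
Var(-5X - 2) = (-5)² × Var(X) = 25 × 1 = 25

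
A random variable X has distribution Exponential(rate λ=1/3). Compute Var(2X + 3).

For X ~ Exponential(rate λ=1/3):
Var(X) = 9
Var(2X + 3) = (2)² × Var(X) = 4 × 9 = 36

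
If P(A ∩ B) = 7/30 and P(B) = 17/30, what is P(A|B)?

P(A|B) = P(A ∩ B) / P(B)
= (7/30) / (17/30)
= 7/17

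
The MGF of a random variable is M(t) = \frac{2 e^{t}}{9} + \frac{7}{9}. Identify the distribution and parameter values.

The MGF M(t) = \frac{2 e^{t}}{9} + \frac{7}{9} is the standard form for the Bernoulli distribution.
Comparing with the known MGF formula identifies: Bernoulli(p=2/9)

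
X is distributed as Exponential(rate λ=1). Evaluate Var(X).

For X ~ Exponential(rate λ=1):
Var(X) = 1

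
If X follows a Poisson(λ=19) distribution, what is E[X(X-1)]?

E[X(X-1)] = E[X² - X] = E[X²] - E[X]
E[X] = 19
E[X²] = Var(X) + (E[X])² = 19 + (19)² = 380
E[X(X-1)] = 380 - 19 = 361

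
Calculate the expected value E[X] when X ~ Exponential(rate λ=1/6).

For X ~ Exponential(rate λ=1/6), the expected value is:
E[X] = 6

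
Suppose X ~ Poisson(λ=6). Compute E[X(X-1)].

E[X(X-1)] = E[X² - X] = E[X²] - E[X]
E[X] = 6
E[X²] = Var(X) + (E[X])² = 6 + (6)² = 42
E[X(X-1)] = 42 - 6 = 36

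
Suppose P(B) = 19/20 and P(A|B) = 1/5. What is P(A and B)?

By definition, P(A|B) = P(A ∩ B) / P(B)
So P(A ∩ B) = P(A|B) × P(B)
= 1/5 × 19/20
= 19/100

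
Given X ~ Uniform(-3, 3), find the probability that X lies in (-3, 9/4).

P(-3 < X < 9/4) = ∫_{-3}^{9/4} f(x) dx
where f(x) = \frac{1}{6}
= \frac{7}{8}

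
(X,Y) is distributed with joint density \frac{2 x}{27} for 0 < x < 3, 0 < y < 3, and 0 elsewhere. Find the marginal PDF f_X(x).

f_X(x) = ∫_0^3 f(x,y) dy
= ∫_0^3 \frac{2 x}{27} dy
= \frac{2 x}{9} for 0 < x < 3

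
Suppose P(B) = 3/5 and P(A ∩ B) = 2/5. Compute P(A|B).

P(A|B) = P(A ∩ B) / P(B)
= (2/5) / (3/5)
= 2/3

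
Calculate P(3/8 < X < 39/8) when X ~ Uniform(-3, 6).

P(3/8 < X < 39/8) = ∫_{3/8}^{39/8} f(x) dx
where f(x) = \frac{1}{9}
= \frac{1}{2}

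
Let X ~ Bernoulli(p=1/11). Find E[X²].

Using the identity E[X²] = Var(X) + (E[X])²:
E[X] = \frac{1}{11}
Var(X) = \frac{10}{121}
E[X²] = \frac{10}{121} + (\frac{1}{11})²
= \frac{1}{11}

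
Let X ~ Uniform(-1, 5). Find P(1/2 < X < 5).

P(1/2 < X < 5) = ∫_{1/2}^{5} f(x) dx
where f(x) = \frac{1}{6}
= \frac{3}{4}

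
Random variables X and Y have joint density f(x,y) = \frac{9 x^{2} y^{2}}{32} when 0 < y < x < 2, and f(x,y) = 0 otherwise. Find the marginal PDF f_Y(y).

f_Y(y) = ∫_y^2 \frac{9 x^{2} y^{2}}{32} dx = \frac{3 y^{2} \left(8 - y^{3}\right)}{32}
for 0 < y < 2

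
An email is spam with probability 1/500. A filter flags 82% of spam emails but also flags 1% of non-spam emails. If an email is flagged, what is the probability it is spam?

Let D = the rare event, + = positive/flagged.
P(D) = 1/500
P(+|D) = 82/100 = 41/50
P(+|D') = 1/100
P(+) = P(+|D)P(D) + P(+|D')P(D')
     = \frac{41}{50} × \frac{1}{500} + \frac{1}{100} × \frac{499}{500}
     = \frac{581}{50000}
P(D|+) = P(+|D)P(D)/P(+) = \frac{82}{581}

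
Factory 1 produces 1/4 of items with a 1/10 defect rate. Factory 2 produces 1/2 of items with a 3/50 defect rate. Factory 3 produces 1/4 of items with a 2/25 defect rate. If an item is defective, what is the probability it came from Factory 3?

Using Bayes' theorem:
P(F1) = 1/4, P(D|F1) = 1/10
P(F2) = 1/2, P(D|F2) = 3/50
P(F3) = 1/4, P(D|F3) = 2/25
P(D) = P(D|F1)P(F1) + P(D|F2)P(F2) + P(D|F3)P(F3)
     = \frac{3}{40}
P(F3|D) = P(D|F3)P(F3) / P(D)
= \frac{4}{15}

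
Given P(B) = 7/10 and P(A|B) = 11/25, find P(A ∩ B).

By definition, P(A|B) = P(A ∩ B) / P(B)
So P(A ∩ B) = P(A|B) × P(B)
= 11/25 × 7/10
= 77/250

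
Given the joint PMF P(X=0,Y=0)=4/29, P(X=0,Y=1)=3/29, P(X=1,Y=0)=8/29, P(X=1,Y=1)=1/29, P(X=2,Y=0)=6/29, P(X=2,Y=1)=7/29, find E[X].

First find marginal of X:
P(X=0) = 7/29
P(X=1) = 9/29
P(X=2) = 13/29
E[X] = 0 × 7/29 + 1 × 9/29 + 2 × 13/29 = 35/29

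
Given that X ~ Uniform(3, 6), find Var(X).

For X ~ Uniform(3, 6):
Var(X) = \frac{3}{4}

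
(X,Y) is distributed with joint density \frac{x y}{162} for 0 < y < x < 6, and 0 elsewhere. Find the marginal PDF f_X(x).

f_X(x) = ∫_0^x \frac{x y}{162} dy = \frac{x^{3}}{324}
for 0 < x < 6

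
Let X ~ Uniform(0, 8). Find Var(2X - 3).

For X ~ Uniform(0, 8):
Var(X) = \frac{16}{3}
Var(2X - 3) = (2)² × Var(X) = 4 × \frac{16}{3} = \frac{64}{3}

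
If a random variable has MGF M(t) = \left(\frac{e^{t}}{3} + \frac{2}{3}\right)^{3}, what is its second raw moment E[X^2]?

To find E[X^2], compute M^(2)(0):
M^(1)(t) = \left(\frac{e^{t}}{3} + \frac{2}{3}\right)^{2} e^{t}
M^(2)(t) = \left(\frac{e^{t}}{3} + \frac{2}{3}\right)^{2} e^{t} + \frac{2 \left(\frac{e^{t}}{3} + \frac{2}{3}\right) e^{2 t}}{3}
M^(2)(0) = \frac{5}{3}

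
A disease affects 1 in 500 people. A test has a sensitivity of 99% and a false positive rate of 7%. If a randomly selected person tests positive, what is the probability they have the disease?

Let D = the rare event, + = positive/flagged.
P(D) = 1/500
P(+|D) = 99/100
P(+|D') = 7/100
P(+) = P(+|D)P(D) + P(+|D')P(D')
     = \frac{99}{100} × \frac{1}{500} + \frac{7}{100} × \frac{499}{500}
     = \frac{449}{6250}
P(D|+) = P(+|D)P(D)/P(+) = \frac{99}{3592}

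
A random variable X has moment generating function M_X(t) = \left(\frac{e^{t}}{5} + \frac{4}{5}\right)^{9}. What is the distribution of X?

The MGF M(t) = \left(\frac{e^{t}}{5} + \frac{4}{5}\right)^{9} is the standard form for the Binomial distribution.
Comparing with the known MGF formula identifies: Binomial(n=9, p=1/5)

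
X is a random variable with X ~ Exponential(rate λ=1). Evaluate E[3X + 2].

For X ~ Exponential(rate λ=1):
E[X] = 1
E[3X + 2] = 3 × E[X] + 2 = 5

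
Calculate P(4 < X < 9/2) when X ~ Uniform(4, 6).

P(4 < X < 9/2) = ∫_{4}^{9/2} f(x) dx
where f(x) = \frac{1}{2}
= \frac{1}{4}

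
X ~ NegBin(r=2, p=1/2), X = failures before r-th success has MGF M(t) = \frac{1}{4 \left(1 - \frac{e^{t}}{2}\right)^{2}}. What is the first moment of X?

To find E[X], compute M^(1)(0):
M^(1)(t) = \frac{e^{t}}{4 \left(1 - \frac{e^{t}}{2}\right)^{3}}
M^(1)(0) = 2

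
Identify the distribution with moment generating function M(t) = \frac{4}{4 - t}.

The MGF M(t) = \frac{4}{4 - t} is the standard form for the Exponential distribution.
Comparing with the known MGF formula identifies: Exponential(rate λ=4)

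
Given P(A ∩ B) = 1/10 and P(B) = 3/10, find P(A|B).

P(A|B) = P(A ∩ B) / P(B)
= (1/10) / (3/10)
= 1/3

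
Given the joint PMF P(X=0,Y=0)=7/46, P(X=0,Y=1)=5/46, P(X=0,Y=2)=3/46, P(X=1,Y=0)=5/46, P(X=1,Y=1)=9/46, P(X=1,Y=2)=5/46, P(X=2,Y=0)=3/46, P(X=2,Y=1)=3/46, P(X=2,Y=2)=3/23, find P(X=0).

P(X=0) = P(X=0,Y=0) + P(X=0,Y=1) + P(X=0,Y=2)
= 7/46 + 5/46 + 3/46
= 15/46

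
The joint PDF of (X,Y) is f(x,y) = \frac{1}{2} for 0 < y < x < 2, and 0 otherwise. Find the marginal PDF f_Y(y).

f_Y(y) = ∫_y^2 \frac{1}{2} dx = 1 - \frac{y}{2}
for 0 < y < 2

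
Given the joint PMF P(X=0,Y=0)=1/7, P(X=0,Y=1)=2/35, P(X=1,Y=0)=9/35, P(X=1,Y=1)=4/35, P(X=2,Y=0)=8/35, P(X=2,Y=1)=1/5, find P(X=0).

P(X=0) = P(X=0,Y=0) + P(X=0,Y=1)
= 1/7 + 2/35
= 1/5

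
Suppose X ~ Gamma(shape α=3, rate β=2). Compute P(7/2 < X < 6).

P(7/2 < X < 6) = ∫_{7/2}^{6} f(x) dx
where f(x) = 4 x^{2} e^{- 2 x}
= \frac{5 \left(-34 + 13 e^{5}\right)}{2 e^{12}}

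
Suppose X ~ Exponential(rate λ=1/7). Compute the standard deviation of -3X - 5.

For X ~ Exponential(rate λ=1/7):
Var(X) = 49
SD(X) = √(Var(X)) = √(49) = 7
SD(-3X - 5) = |-3| × SD(X) = 3 × 7 = 21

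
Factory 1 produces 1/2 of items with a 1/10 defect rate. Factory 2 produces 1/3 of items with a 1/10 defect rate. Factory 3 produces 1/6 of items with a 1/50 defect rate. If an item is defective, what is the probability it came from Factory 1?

Using Bayes' theorem:
P(F1) = 1/2, P(D|F1) = 1/10
P(F2) = 1/3, P(D|F2) = 1/10
P(F3) = 1/6, P(D|F3) = 1/50
P(D) = P(D|F1)P(F1) + P(D|F2)P(F2) + P(D|F3)P(F3)
     = \frac{13}{150}
P(F1|D) = P(D|F1)P(F1) / P(D)
= \frac{15}{26}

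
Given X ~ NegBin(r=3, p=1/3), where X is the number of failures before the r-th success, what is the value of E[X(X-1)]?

E[X(X-1)] = E[X² - X] = E[X²] - E[X]
E[X] = 6
E[X²] = Var(X) + (E[X])² = 18 + (6)² = 54
E[X(X-1)] = 54 - 6 = 48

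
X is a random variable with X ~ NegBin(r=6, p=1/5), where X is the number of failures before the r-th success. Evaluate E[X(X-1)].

E[X(X-1)] = E[X² - X] = E[X²] - E[X]
E[X] = 24
E[X²] = Var(X) + (E[X])² = 120 + (24)² = 696
E[X(X-1)] = 696 - 24 = 672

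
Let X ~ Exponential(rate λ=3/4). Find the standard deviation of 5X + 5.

For X ~ Exponential(rate λ=3/4):
Var(X) = \frac{16}{9}
SD(X) = √(Var(X)) = √(\frac{16}{9}) = \frac{4}{3}
SD(5X + 5) = |5| × SD(X) = 5 × \frac{4}{3} = \frac{20}{3}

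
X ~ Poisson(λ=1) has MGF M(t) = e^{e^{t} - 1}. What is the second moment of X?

To find E[X^2], compute M^(2)(0):
M^(1)(t) = e^{t} e^{e^{t} - 1}
M^(2)(t) = e^{2 t} e^{e^{t} - 1} + e^{t} e^{e^{t} - 1}
M^(2)(0) = 2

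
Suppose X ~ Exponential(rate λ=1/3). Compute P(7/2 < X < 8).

P(7/2 < X < 8) = ∫_{7/2}^{8} f(x) dx
where f(x) = \frac{e^{- \frac{x}{3}}}{3}
= - \frac{1}{e^{\frac{8}{3}}} + e^{- \frac{7}{6}}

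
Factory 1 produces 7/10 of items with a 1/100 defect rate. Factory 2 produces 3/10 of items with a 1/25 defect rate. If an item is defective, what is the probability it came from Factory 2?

Using Bayes' theorem:
P(F1) = 7/10, P(D|F1) = 1/100
P(F2) = 3/10, P(D|F2) = 1/25
P(D) = P(D|F1)P(F1) + P(D|F2)P(F2)
     = \frac{19}{1000}
P(F2|D) = P(D|F2)P(F2) / P(D)
= \frac{12}{19}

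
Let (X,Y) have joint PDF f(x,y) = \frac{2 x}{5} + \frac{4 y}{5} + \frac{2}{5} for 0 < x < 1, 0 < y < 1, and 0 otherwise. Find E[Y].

E[Y] = ∫_0^1 ∫_0^1 y × f(x,y) dx dy
= \frac{17}{30}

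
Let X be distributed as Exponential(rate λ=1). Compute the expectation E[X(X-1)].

E[X(X-1)] = E[X² - X] = E[X²] - E[X]
E[X] = 1
E[X²] = Var(X) + (E[X])² = 1 + (1)² = 2
E[X(X-1)] = 2 - 1 = 1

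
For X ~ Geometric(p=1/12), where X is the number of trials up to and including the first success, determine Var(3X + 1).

For X ~ Geometric(p=1/12), where X is the number of trials up to and including the first success:
Var(X) = 132
Var(3X + 1) = (3)² × Var(X) = 9 × 132 = 1188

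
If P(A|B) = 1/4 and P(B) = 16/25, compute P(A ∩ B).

By definition, P(A|B) = P(A ∩ B) / P(B)
So P(A ∩ B) = P(A|B) × P(B)
= 1/4 × 16/25
= 4/25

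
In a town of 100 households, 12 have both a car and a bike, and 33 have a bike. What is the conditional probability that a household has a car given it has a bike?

P(A ∩ B) = 12/100 = 3/25
P(B) = 33/100
P(A|B) = P(A ∩ B) / P(B) = (3/25) / (33/100) = 4/11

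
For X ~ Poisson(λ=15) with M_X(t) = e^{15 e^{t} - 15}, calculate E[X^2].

To find E[X^2], compute M^(2)(0):
M^(1)(t) = 15 e^{t} e^{15 e^{t} - 15}
M^(2)(t) = 225 e^{2 t} e^{15 e^{t} - 15} + 15 e^{t} e^{15 e^{t} - 15}
M^(2)(0) = 240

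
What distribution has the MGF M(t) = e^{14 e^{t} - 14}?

The MGF M(t) = e^{14 e^{t} - 14} is the standard form for the Poisson distribution.
Comparing with the known MGF formula identifies: Poisson(λ=14)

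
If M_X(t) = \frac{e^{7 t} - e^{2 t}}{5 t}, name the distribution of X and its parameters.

The MGF M(t) = \frac{e^{7 t} - e^{2 t}}{5 t} is the standard form for the Uniform distribution.
Comparing with the known MGF formula identifies: Uniform(2, 7)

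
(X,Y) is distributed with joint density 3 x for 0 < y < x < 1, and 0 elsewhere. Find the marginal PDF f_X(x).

f_X(x) = ∫_0^x 3 x dy = 3 x^{2}
for 0 < x < 1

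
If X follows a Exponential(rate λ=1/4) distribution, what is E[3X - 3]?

For X ~ Exponential(rate λ=1/4):
E[X] = 4
E[3X - 3] = 3 × E[X] - 3 = 9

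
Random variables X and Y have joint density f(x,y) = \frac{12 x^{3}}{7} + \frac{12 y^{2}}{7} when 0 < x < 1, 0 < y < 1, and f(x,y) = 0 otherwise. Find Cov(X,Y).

E[XY] = ∫∫ xy × f(x,y) dx dy = \frac{27}{70}
E[X] = \frac{22}{35}
E[Y] = \frac{9}{14}
Cov(X,Y) = E[XY] - E[X]E[Y] = - \frac{9}{490}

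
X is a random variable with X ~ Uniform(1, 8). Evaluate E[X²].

Using the identity E[X²] = Var(X) + (E[X])²:
E[X] = \frac{9}{2}
Var(X) = \frac{49}{12}
E[X²] = \frac{49}{12} + (\frac{9}{2})²
= \frac{73}{3}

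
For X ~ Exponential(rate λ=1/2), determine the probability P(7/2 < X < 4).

P(7/2 < X < 4) = ∫_{7/2}^{4} f(x) dx
where f(x) = \frac{e^{- \frac{x}{2}}}{2}
= - \frac{1}{e^{2}} + e^{- \frac{7}{4}}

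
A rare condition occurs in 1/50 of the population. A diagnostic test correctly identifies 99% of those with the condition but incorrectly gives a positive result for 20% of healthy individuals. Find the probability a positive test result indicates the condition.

Let D = the rare event, + = positive/flagged.
P(D) = 1/50
P(+|D) = 99/100
P(+|D') = 20/100 = 1/5
P(+) = P(+|D)P(D) + P(+|D')P(D')
     = \frac{99}{100} × \frac{1}{50} + \frac{1}{5} × \frac{49}{50}
     = \frac{1079}{5000}
P(D|+) = P(+|D)P(D)/P(+) = \frac{99}{1079}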